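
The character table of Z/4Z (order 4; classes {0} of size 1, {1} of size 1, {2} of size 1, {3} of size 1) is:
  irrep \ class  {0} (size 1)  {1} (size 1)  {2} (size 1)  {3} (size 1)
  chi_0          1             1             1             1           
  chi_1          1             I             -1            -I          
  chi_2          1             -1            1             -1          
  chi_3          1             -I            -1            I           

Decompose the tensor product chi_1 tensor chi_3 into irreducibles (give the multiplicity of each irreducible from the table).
chi_1 tensor chi_3 = chi_0 (all other irreducibles have multiplicity 0).

Reasoning: The character of a tensor product is the pointwise product (chi_1 * chi_3)(C) = chi_1(C) * chi_3(C):
  {0}: (1)*(1), {1}: (I)*(-I), {2}: (-1)*(-1), {3}: (-I)*(I)
so (chi_1 * chi_3) takes values
  {0} -> 1, {1} -> 1, {2} -> 1, {3} -> 1.
Now take the inner product of this character with each irreducible chi from the table, <chi_1*chi_3, chi> = (1/4) sum_C |C| (chi_1*chi_3)(C) conj(chi(C)):
  <chi_1*chi_3, chi_0> = (1/4)[1*(1)*conj(1) + 1*(1)*conj(1) + 1*(1)*conj(1) + 1*(1)*conj(1)]
      = (1/4)[(1) + (1) + (1) + (1)] = 4/4 = 1
  <chi_1*chi_3, chi_1> = (1/4)[1*(1)*conj(1) + 1*(1)*conj(I) + 1*(1)*conj(-1) + 1*(1)*conj(-I)]
      = (1/4)[(1) + (-I) + (-1) + (I)] = 0/4 = 0
  <chi_1*chi_3, chi_2> = (1/4)[1*(1)*conj(1) + 1*(1)*conj(-1) + 1*(1)*conj(1) + 1*(1)*conj(-1)]
      = (1/4)[(1) + (-1) + (1) + (-1)] = 0/4 = 0
  <chi_1*chi_3, chi_3> = (1/4)[1*(1)*conj(1) + 1*(1)*conj(-I) + 1*(1)*conj(-1) + 1*(1)*conj(I)]
      = (1/4)[(1) + (I) + (-1) + (-I)] = 0/4 = 0
(Exp terms are combined using exp(i*s)*conj(exp(i*t)) = exp(i*(s-t)), and sums of them are collapsed using the identity that for every m > 1 the m distinct m-th roots of unity sum to 0, e.g. 1 + exp(2*I*pi/3) + exp(-2*I*pi/3) = 0.)
Hence the multiplicities are chi_0: 1. Dimension check: dim(chi_1)*dim(chi_3) = 1*1 = 1 and sum (mult * dim) = 1*1 = 1.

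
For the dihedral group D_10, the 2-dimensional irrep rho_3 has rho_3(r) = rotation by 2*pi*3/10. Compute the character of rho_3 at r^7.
chi_{rho_3}(r^7) = 2*cos(2*pi*3*7/10) = 1/2 + sqrt(5)/2

Working: rho_3(r^7) is rotation by angle 2*pi*3*7/10, whose trace is 2*cos(2*pi*3*7/10) = 1/2 + sqrt(5)/2.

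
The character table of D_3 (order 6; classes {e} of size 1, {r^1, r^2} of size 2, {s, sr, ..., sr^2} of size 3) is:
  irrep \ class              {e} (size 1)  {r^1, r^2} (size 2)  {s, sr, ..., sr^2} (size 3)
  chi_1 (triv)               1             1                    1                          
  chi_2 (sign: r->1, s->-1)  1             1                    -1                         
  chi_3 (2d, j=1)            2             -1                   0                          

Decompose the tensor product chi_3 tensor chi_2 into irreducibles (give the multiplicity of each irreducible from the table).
chi_3 tensor chi_2 = chi_3 (all other irreducibles have multiplicity 0).

The character of a tensor product is the pointwise product (chi_3 * chi_2)(C) = chi_3(C) * chi_2(C):
  {e}: (2)*(1), {r^1, r^2}: (-1)*(1), {s, sr, ..., sr^2}: (0)*(-1)
so (chi_3 * chi_2) takes values
  {e} -> 2, {r^1, r^2} -> -1, {s, sr, ..., sr^2} -> 0.
Now take the inner product of this character with each irreducible chi from the table, <chi_3*chi_2, chi> = (1/6) sum_C |C| (chi_3*chi_2)(C) conj(chi(C)):
  <chi_3*chi_2, chi_1> = (1/6)[1*(2)*conj(1) + 2*(-1)*conj(1) + 3*(0)*conj(1)]
      = (1/6)[(2) + (-2) + (0)] = 0/6 = 0
  <chi_3*chi_2, chi_2> = (1/6)[1*(2)*conj(1) + 2*(-1)*conj(1) + 3*(0)*conj(-1)]
      = (1/6)[(2) + (-2) + (0)] = 0/6 = 0
  <chi_3*chi_2, chi_3> = (1/6)[1*(2)*conj(2) + 2*(-1)*conj(-1) + 3*(0)*conj(0)]
      = (1/6)[(4) + (2) + (0)] = 6/6 = 1
Hence the multiplicities are chi_3: 1. Dimension check: dim(chi_3)*dim(chi_2) = 2*1 = 2 and sum (mult * dim) = 1*2 = 2.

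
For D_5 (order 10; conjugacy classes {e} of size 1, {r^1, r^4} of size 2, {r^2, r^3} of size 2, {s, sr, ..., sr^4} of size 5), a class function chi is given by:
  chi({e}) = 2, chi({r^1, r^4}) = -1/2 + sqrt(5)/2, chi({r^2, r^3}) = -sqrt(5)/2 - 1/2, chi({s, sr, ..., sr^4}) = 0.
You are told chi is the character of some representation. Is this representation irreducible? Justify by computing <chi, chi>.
Irreducible: <chi, chi> = 1.

Details: <chi, chi> = (1/|G|) sum_C |C| * |chi(C)|^2 = (1/10)[1*|2|^2 + 2*|-1/2 + sqrt(5)/2|^2 + 2*|-sqrt(5)/2 - 1/2|^2 + 5*|0|^2]
  = (1/10)[(4) + (3 - sqrt(5)) + (sqrt(5) + 3) + (0)] = 10/10 = 1.
A character is irreducible iff <chi, chi> = 1, so this representation is irreducible.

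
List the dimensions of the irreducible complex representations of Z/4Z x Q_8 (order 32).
Dimensions: 1, 1, 1, 1, 1, 1, 1, 1, 1, 1, 1, 1, 1, 1, 1, 1, 2, 2, 2, 2

Justification: There are 20 irreducibles (= number of conjugacy classes). Their dimensions d_i satisfy sum d_i^2 = |G| = 32: 1 + 1 + 1 + 1 + 1 + 1 + 1 + 1 + 1 + 1 + 1 + 1 + 1 + 1 + 1 + 1 + 4 + 4 + 4 + 4 = 32. (For the product with Z/4Z: each of the 4 1-dim characters of Z/4Z tensors with each irrep of Q_8, giving 4 copies of each Q_8-dimension.)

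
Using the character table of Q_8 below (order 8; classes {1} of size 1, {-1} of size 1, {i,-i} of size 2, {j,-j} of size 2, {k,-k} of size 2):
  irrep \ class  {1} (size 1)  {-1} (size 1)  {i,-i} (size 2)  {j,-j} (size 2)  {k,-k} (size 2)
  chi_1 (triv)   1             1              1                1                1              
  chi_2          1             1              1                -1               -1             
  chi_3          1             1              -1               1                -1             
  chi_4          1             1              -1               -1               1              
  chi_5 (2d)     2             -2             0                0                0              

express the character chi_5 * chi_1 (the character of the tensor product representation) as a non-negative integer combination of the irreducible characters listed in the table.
chi_5 tensor chi_1 = chi_5 (all other irreducibles have multiplicity 0).

The character of a tensor product is the pointwise product (chi_5 * chi_1)(C) = chi_5(C) * chi_1(C):
  {1}: (2)*(1), {-1}: (-2)*(1), {i,-i}: (0)*(1), {j,-j}: (0)*(1), {k,-k}: (0)*(1)
so (chi_5 * chi_1) takes values
  {1} -> 2, {-1} -> -2, {i,-i} -> 0, {j,-j} -> 0, {k,-k} -> 0.
Now take the inner product of this character with each irreducible chi from the table, <chi_5*chi_1, chi> = (1/8) sum_C |C| (chi_5*chi_1)(C) conj(chi(C)):
  <chi_5*chi_1, chi_1> = (1/8)[1*(2)*conj(1) + 1*(-2)*conj(1) + 2*(0)*conj(1) + 2*(0)*conj(1) + 2*(0)*conj(1)]
      = (1/8)[(2) + (-2) + (0) + (0) + (0)] = 0/8 = 0
  <chi_5*chi_1, chi_2> = (1/8)[1*(2)*conj(1) + 1*(-2)*conj(1) + 2*(0)*conj(1) + 2*(0)*conj(-1) + 2*(0)*conj(-1)]
      = (1/8)[(2) + (-2) + (0) + (0) + (0)] = 0/8 = 0
  <chi_5*chi_1, chi_3> = (1/8)[1*(2)*conj(1) + 1*(-2)*conj(1) + 2*(0)*conj(-1) + 2*(0)*conj(1) + 2*(0)*conj(-1)]
      = (1/8)[(2) + (-2) + (0) + (0) + (0)] = 0/8 = 0
  <chi_5*chi_1, chi_4> = (1/8)[1*(2)*conj(1) + 1*(-2)*conj(1) + 2*(0)*conj(-1) + 2*(0)*conj(-1) + 2*(0)*conj(1)]
      = (1/8)[(2) + (-2) + (0) + (0) + (0)] = 0/8 = 0
  <chi_5*chi_1, chi_5> = (1/8)[1*(2)*conj(2) + 1*(-2)*conj(-2) + 2*(0)*conj(0) + 2*(0)*conj(0) + 2*(0)*conj(0)]
      = (1/8)[(4) + (4) + (0) + (0) + (0)] = 8/8 = 1
Hence the multiplicities are chi_5: 1. Dimension check: dim(chi_5)*dim(chi_1) = 2*1 = 2 and sum (mult * dim) = 1*2 = 2.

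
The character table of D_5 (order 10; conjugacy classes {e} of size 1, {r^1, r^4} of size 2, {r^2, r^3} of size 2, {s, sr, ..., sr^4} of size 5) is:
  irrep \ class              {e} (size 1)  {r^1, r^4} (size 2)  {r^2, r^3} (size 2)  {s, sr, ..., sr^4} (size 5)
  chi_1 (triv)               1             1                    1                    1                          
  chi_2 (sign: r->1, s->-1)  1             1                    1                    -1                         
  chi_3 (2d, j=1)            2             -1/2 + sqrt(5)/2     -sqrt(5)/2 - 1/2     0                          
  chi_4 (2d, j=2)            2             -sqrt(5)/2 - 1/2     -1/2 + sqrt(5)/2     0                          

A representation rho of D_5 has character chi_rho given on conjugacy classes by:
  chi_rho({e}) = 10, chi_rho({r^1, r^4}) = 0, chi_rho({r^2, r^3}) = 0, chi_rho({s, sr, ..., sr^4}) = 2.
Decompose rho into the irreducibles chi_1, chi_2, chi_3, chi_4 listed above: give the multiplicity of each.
Multiplicities: chi_1: 2, chi_2: 0, chi_3: 2, chi_4: 2.

Derivation: Use <chi_rho, chi> = (1/|G|) sum_C |C| * chi_rho(C) * conj(chi(C)) with |G| = 10 for each irreducible chi in the table:
  <chi_rho, chi_1> = (1/10)[1*(10)*conj(1) + 2*(0)*conj(1) + 2*(0)*conj(1) + 5*(2)*conj(1)]
      = (1/10)[(10) + (0) + (0) + (10)] = 20/10 = 2
  <chi_rho, chi_2> = (1/10)[1*(10)*conj(1) + 2*(0)*conj(1) + 2*(0)*conj(1) + 5*(2)*conj(-1)]
      = (1/10)[(10) + (0) + (0) + (-10)] = 0/10 = 0
  <chi_rho, chi_3> = (1/10)[1*(10)*conj(2) + 2*(0)*conj(-1/2 + sqrt(5)/2) + 2*(0)*conj(-sqrt(5)/2 - 1/2) + 5*(2)*conj(0)]
      = (1/10)[(20) + (0) + (0) + (0)] = 20/10 = 2
  <chi_rho, chi_4> = (1/10)[1*(10)*conj(2) + 2*(0)*conj(-sqrt(5)/2 - 1/2) + 2*(0)*conj(-1/2 + sqrt(5)/2) + 5*(2)*conj(0)]
      = (1/10)[(20) + (0) + (0) + (0)] = 20/10 = 2
Dimension check: dim(rho) = sum (mult * dim) = 2*1 + 0*1 + 2*2 + 2*2 = 10 = chi_rho(e) = 10.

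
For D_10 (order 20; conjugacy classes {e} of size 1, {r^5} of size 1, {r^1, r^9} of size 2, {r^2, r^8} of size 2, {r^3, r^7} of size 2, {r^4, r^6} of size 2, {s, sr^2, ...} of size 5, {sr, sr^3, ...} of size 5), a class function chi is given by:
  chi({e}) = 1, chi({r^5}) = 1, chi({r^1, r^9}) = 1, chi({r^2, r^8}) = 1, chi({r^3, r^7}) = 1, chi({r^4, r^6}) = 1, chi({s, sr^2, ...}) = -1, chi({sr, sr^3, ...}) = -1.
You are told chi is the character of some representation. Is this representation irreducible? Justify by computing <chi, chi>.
Irreducible: <chi, chi> = 1.

Proof sketch: <chi, chi> = (1/|G|) sum_C |C| * |chi(C)|^2 = (1/20)[1*|1|^2 + 1*|1|^2 + 2*|1|^2 + 2*|1|^2 + 2*|1|^2 + 2*|1|^2 + 5*|-1|^2 + 5*|-1|^2]
  = (1/20)[(1) + (1) + (2) + (2) + (2) + (2) + (5) + (5)] = 20/20 = 1.
A character is irreducible iff <chi, chi> = 1, so this representation is irreducible.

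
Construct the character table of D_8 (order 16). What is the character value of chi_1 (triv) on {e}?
Conjugacy classes: {e} of size 1, {r^4} of size 1, {r^1, r^7} of size 2, {r^2, r^6} of size 2, {r^3, r^5} of size 2, {s, sr^2, ...} of size 4, {sr, sr^3, ...} of size 4.
Character table:
  irrep \ class              {e} (size 1)  {r^4} (size 1)  {r^1, r^7} (size 2)  {r^2, r^6} (size 2)  {r^3, r^5} (size 2)  {s, sr^2, ...} (size 4)  {sr, sr^3, ...} (size 4)
  chi_1 (triv)               1             1               1                    1                    1                    1                        1                       
  chi_2 (sign: r->1, s->-1)  1             1               1                    1                    1                    -1                       -1                      
  chi_3 (r->-1, s->1)        1             1               -1                   1                    -1                   1                        -1                      
  chi_4 (r->-1, s->-1)       1             1               -1                   1                    -1                   -1                       1                       
  chi_5 (2d, j=1)            2             -2              sqrt(2)              0                    -sqrt(2)             0                        0                       
  chi_6 (2d, j=2)            2             2               0                    -2                   0                    0                        0                       
  chi_7 (2d, j=3)            2             -2              -sqrt(2)             0                    sqrt(2)              0                        0                       

Spot check: chi_1 (triv) on {e} = 1.

D_8 has order 2*8 = 16 with 7 conjugacy classes, hence 7 irreducibles. Sum of squared dims 1 + 1 + 1 + 1 + 4 + 4 + 4 = 16 = |G|. Linear characters come from the abelianisation; the 2-dimensional irreps have character r^k -> 2*cos(2*pi*j*k/8), reflections -> 0.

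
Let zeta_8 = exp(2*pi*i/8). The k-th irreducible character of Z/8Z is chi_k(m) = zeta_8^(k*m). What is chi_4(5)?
chi_4(5) = zeta_8^20 = -1

Proof sketch: chi_4(5) = zeta_8^(4*5) = zeta_8^20. Since zeta_8^8 = 1, this equals zeta_8^4 = exp(2*pi*i*4/8) = -1.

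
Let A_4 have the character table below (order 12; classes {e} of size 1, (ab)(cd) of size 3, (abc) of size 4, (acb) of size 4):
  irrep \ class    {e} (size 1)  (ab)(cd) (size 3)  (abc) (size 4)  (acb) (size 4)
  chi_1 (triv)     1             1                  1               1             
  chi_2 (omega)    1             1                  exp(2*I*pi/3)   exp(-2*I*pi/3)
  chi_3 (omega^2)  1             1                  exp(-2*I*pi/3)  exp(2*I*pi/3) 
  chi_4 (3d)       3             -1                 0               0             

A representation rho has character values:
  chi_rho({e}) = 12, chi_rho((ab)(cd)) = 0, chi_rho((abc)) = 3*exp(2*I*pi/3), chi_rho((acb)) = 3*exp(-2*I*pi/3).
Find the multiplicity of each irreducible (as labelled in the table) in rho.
Multiplicities: chi_1: 0, chi_2: 3, chi_3: 0, chi_4: 3.

Working: Use <chi_rho, chi> = (1/|G|) sum_C |C| * chi_rho(C) * conj(chi(C)) with |G| = 12 for each irreducible chi in the table:
  <chi_rho, chi_1> = (1/12)[1*(12)*conj(1) + 3*(0)*conj(1) + 4*(3*exp(2*I*pi/3))*conj(1) + 4*(3*exp(-2*I*pi/3))*conj(1)]
      = (1/12)[(12) + (0) + (12*exp(2*I*pi/3)) + (12*exp(-2*I*pi/3))] = 0/12 = 0
  <chi_rho, chi_2> = (1/12)[1*(12)*conj(1) + 3*(0)*conj(1) + 4*(3*exp(2*I*pi/3))*conj(exp(2*I*pi/3)) + 4*(3*exp(-2*I*pi/3))*conj(exp(-2*I*pi/3))]
      = (1/12)[(12) + (0) + (12) + (12)] = 36/12 = 3
  <chi_rho, chi_3> = (1/12)[1*(12)*conj(1) + 3*(0)*conj(1) + 4*(3*exp(2*I*pi/3))*conj(exp(-2*I*pi/3)) + 4*(3*exp(-2*I*pi/3))*conj(exp(2*I*pi/3))]
      = (1/12)[(12) + (0) + (12*exp(-2*I*pi/3)) + (12*exp(2*I*pi/3))] = 0/12 = 0
  <chi_rho, chi_4> = (1/12)[1*(12)*conj(3) + 3*(0)*conj(-1) + 4*(3*exp(2*I*pi/3))*conj(0) + 4*(3*exp(-2*I*pi/3))*conj(0)]
      = (1/12)[(36) + (0) + (0) + (0)] = 36/12 = 3
(Exp terms are combined using exp(i*s)*conj(exp(i*t)) = exp(i*(s-t)), and sums of them are collapsed using the identity that for every m > 1 the m distinct m-th roots of unity sum to 0, e.g. 1 + exp(2*I*pi/3) + exp(-2*I*pi/3) = 0.)
Dimension check: dim(rho) = sum (mult * dim) = 0*1 + 3*1 + 0*1 + 3*3 = 12 = chi_rho(e) = 12.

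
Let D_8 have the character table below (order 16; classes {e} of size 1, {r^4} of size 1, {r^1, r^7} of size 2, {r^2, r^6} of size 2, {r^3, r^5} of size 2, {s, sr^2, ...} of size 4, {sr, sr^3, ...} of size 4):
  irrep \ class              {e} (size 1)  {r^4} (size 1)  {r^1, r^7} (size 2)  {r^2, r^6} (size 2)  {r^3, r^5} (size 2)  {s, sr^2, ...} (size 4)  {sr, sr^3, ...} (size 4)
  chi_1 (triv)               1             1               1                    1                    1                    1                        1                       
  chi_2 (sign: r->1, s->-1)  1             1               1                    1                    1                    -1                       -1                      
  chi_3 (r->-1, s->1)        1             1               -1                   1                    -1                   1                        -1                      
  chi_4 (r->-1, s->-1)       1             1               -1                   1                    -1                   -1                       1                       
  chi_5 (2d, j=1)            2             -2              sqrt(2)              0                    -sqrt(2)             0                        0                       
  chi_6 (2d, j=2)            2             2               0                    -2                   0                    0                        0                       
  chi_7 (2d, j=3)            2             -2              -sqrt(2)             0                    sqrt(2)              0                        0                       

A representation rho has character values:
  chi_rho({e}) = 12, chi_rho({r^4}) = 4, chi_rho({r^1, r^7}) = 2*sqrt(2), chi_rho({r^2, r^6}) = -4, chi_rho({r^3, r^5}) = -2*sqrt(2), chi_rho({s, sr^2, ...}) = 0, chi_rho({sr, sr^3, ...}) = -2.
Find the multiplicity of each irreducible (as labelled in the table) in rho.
Multiplicities: chi_1: 0, chi_2: 1, chi_3: 1, chi_4: 0, chi_5: 2, chi_6: 3, chi_7: 0.

Explanation: Use <chi_rho, chi> = (1/|G|) sum_C |C| * chi_rho(C) * conj(chi(C)) with |G| = 16 for each irreducible chi in the table:
  <chi_rho, chi_1> = (1/16)[1*(12)*conj(1) + 1*(4)*conj(1) + 2*(2*sqrt(2))*conj(1) + 2*(-4)*conj(1) + 2*(-2*sqrt(2))*conj(1) + 4*(0)*conj(1) + 4*(-2)*conj(1)]
      = (1/16)[(12) + (4) + (4*sqrt(2)) + (-8) + (-4*sqrt(2)) + (0) + (-8)] = 0/16 = 0
  <chi_rho, chi_2> = (1/16)[1*(12)*conj(1) + 1*(4)*conj(1) + 2*(2*sqrt(2))*conj(1) + 2*(-4)*conj(1) + 2*(-2*sqrt(2))*conj(1) + 4*(0)*conj(-1) + 4*(-2)*conj(-1)]
      = (1/16)[(12) + (4) + (4*sqrt(2)) + (-8) + (-4*sqrt(2)) + (0) + (8)] = 16/16 = 1
  <chi_rho, chi_3> = (1/16)[1*(12)*conj(1) + 1*(4)*conj(1) + 2*(2*sqrt(2))*conj(-1) + 2*(-4)*conj(1) + 2*(-2*sqrt(2))*conj(-1) + 4*(0)*conj(1) + 4*(-2)*conj(-1)]
      = (1/16)[(12) + (4) + (-4*sqrt(2)) + (-8) + (4*sqrt(2)) + (0) + (8)] = 16/16 = 1
  <chi_rho, chi_4> = (1/16)[1*(12)*conj(1) + 1*(4)*conj(1) + 2*(2*sqrt(2))*conj(-1) + 2*(-4)*conj(1) + 2*(-2*sqrt(2))*conj(-1) + 4*(0)*conj(-1) + 4*(-2)*conj(1)]
      = (1/16)[(12) + (4) + (-4*sqrt(2)) + (-8) + (4*sqrt(2)) + (0) + (-8)] = 0/16 = 0
  <chi_rho, chi_5> = (1/16)[1*(12)*conj(2) + 1*(4)*conj(-2) + 2*(2*sqrt(2))*conj(sqrt(2)) + 2*(-4)*conj(0) + 2*(-2*sqrt(2))*conj(-sqrt(2)) + 4*(0)*conj(0) + 4*(-2)*conj(0)]
      = (1/16)[(24) + (-8) + (8) + (0) + (8) + (0) + (0)] = 32/16 = 2
  <chi_rho, chi_6> = (1/16)[1*(12)*conj(2) + 1*(4)*conj(2) + 2*(2*sqrt(2))*conj(0) + 2*(-4)*conj(-2) + 2*(-2*sqrt(2))*conj(0) + 4*(0)*conj(0) + 4*(-2)*conj(0)]
      = (1/16)[(24) + (8) + (0) + (16) + (0) + (0) + (0)] = 48/16 = 3
  <chi_rho, chi_7> = (1/16)[1*(12)*conj(2) + 1*(4)*conj(-2) + 2*(2*sqrt(2))*conj(-sqrt(2)) + 2*(-4)*conj(0) + 2*(-2*sqrt(2))*conj(sqrt(2)) + 4*(0)*conj(0) + 4*(-2)*conj(0)]
      = (1/16)[(24) + (-8) + (-8) + (0) + (-8) + (0) + (0)] = 0/16 = 0
Dimension check: dim(rho) = sum (mult * dim) = 0*1 + 1*1 + 1*1 + 0*1 + 2*2 + 3*2 + 0*2 = 12 = chi_rho(e) = 12.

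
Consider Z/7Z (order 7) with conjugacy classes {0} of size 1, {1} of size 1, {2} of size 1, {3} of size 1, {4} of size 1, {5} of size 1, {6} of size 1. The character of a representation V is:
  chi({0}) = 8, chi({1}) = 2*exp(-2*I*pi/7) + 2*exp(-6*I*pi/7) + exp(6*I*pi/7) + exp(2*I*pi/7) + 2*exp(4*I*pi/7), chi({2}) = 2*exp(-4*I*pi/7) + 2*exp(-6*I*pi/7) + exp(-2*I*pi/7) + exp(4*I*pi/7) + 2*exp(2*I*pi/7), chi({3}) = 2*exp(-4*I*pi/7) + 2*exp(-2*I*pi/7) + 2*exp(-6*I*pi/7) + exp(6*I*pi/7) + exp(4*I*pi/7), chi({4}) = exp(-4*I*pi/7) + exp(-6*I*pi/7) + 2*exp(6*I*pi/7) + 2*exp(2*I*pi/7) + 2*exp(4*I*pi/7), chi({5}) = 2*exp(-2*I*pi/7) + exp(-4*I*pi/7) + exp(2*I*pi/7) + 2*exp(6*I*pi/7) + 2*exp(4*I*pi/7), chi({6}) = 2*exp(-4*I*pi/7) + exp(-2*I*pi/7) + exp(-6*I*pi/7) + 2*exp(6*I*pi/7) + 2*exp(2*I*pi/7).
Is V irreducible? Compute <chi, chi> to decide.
Not irreducible (reducible): <chi, chi> = 14 > 1.

Why: <chi, chi> = (1/|G|) sum_C |C| * |chi(C)|^2 = (1/7)[1*|8|^2 + 1*|2*exp(-2*I*pi/7) + 2*exp(-6*I*pi/7) + exp(6*I*pi/7) + exp(2*I*pi/7) + 2*exp(4*I*pi/7)|^2 + 1*|2*exp(-4*I*pi/7) + 2*exp(-6*I*pi/7) + exp(-2*I*pi/7) + exp(4*I*pi/7) + 2*exp(2*I*pi/7)|^2 + 1*|2*exp(-4*I*pi/7) + 2*exp(-2*I*pi/7) + 2*exp(-6*I*pi/7) + exp(6*I*pi/7) + exp(4*I*pi/7)|^2 + 1*|exp(-4*I*pi/7) + exp(-6*I*pi/7) + 2*exp(6*I*pi/7) + 2*exp(2*I*pi/7) + 2*exp(4*I*pi/7)|^2 + 1*|2*exp(-2*I*pi/7) + exp(-4*I*pi/7) + exp(2*I*pi/7) + 2*exp(6*I*pi/7) + 2*exp(4*I*pi/7)|^2 + 1*|2*exp(-4*I*pi/7) + exp(-2*I*pi/7) + exp(-6*I*pi/7) + 2*exp(6*I*pi/7) + 2*exp(2*I*pi/7)|^2]
  = (1/7)[(64) + (14 + 11*exp(-4*I*pi/7) + 6*exp(-2*I*pi/7) + 8*exp(-6*I*pi/7) + 8*exp(6*I*pi/7) + 6*exp(2*I*pi/7) + 11*exp(4*I*pi/7)) + (14 + 8*exp(-2*I*pi/7) + 6*exp(-4*I*pi/7) + 11*exp(-6*I*pi/7) + 11*exp(6*I*pi/7) + 6*exp(4*I*pi/7) + 8*exp(2*I*pi/7)) + (14 + 11*exp(-2*I*pi/7) + 8*exp(-4*I*pi/7) + 6*exp(-6*I*pi/7) + 6*exp(6*I*pi/7) + 8*exp(4*I*pi/7) + 11*exp(2*I*pi/7)) + (14 + 11*exp(-2*I*pi/7) + 8*exp(-4*I*pi/7) + 6*exp(-6*I*pi/7) + 6*exp(6*I*pi/7) + 8*exp(4*I*pi/7) + 11*exp(2*I*pi/7)) + (14 + 8*exp(-2*I*pi/7) + 6*exp(-4*I*pi/7) + 11*exp(-6*I*pi/7) + 11*exp(6*I*pi/7) + 6*exp(4*I*pi/7) + 8*exp(2*I*pi/7)) + (14 + 11*exp(-4*I*pi/7) + 6*exp(-2*I*pi/7) + 8*exp(-6*I*pi/7) + 8*exp(6*I*pi/7) + 6*exp(2*I*pi/7) + 11*exp(4*I*pi/7))] = 98/7 = 14.
(Exp terms are combined using exp(i*s)*conj(exp(i*t)) = exp(i*(s-t)), and sums of them are collapsed using the identity that for every m > 1 the m distinct m-th roots of unity sum to 0, e.g. 1 + exp(2*I*pi/3) + exp(-2*I*pi/3) = 0.)
A character is irreducible iff <chi, chi> = 1, so this representation is reducible.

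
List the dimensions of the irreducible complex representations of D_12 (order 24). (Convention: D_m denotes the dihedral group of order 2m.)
Dimensions: 1, 1, 1, 1, 2, 2, 2, 2, 2

Proof sketch: There are 9 irreducibles (= number of conjugacy classes). Their dimensions d_i satisfy sum d_i^2 = |G| = 24: 1 + 1 + 1 + 1 + 4 + 4 + 4 + 4 + 4 = 24.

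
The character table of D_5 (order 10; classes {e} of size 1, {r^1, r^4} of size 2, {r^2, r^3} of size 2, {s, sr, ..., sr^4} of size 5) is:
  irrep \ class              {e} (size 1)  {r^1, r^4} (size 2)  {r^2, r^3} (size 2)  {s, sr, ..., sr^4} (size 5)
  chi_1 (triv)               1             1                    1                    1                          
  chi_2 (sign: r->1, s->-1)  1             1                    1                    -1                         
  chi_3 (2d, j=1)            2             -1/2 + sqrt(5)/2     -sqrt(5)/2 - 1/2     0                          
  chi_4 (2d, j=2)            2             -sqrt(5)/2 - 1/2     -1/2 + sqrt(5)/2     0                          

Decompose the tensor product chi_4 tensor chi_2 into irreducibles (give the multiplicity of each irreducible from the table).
chi_4 tensor chi_2 = chi_4 (all other irreducibles have multiplicity 0).

Why: The character of a tensor product is the pointwise product (chi_4 * chi_2)(C) = chi_4(C) * chi_2(C):
  {e}: (2)*(1), {r^1, r^4}: (-sqrt(5)/2 - 1/2)*(1), {r^2, r^3}: (-1/2 + sqrt(5)/2)*(1), {s, sr, ..., sr^4}: (0)*(-1)
so (chi_4 * chi_2) takes values
  {e} -> 2, {r^1, r^4} -> -sqrt(5)/2 - 1/2, {r^2, r^3} -> -1/2 + sqrt(5)/2, {s, sr, ..., sr^4} -> 0.
Now take the inner product of this character with each irreducible chi from the table, <chi_4*chi_2, chi> = (1/10) sum_C |C| (chi_4*chi_2)(C) conj(chi(C)):
  <chi_4*chi_2, chi_1> = (1/10)[1*(2)*conj(1) + 2*(-sqrt(5)/2 - 1/2)*conj(1) + 2*(-1/2 + sqrt(5)/2)*conj(1) + 5*(0)*conj(1)]
      = (1/10)[(2) + (-sqrt(5) - 1) + (-1 + sqrt(5)) + (0)] = 0/10 = 0
  <chi_4*chi_2, chi_2> = (1/10)[1*(2)*conj(1) + 2*(-sqrt(5)/2 - 1/2)*conj(1) + 2*(-1/2 + sqrt(5)/2)*conj(1) + 5*(0)*conj(-1)]
      = (1/10)[(2) + (-sqrt(5) - 1) + (-1 + sqrt(5)) + (0)] = 0/10 = 0
  <chi_4*chi_2, chi_3> = (1/10)[1*(2)*conj(2) + 2*(-sqrt(5)/2 - 1/2)*conj(-1/2 + sqrt(5)/2) + 2*(-1/2 + sqrt(5)/2)*conj(-sqrt(5)/2 - 1/2) + 5*(0)*conj(0)]
      = (1/10)[(4) + (-2) + (-2) + (0)] = 0/10 = 0
  <chi_4*chi_2, chi_4> = (1/10)[1*(2)*conj(2) + 2*(-sqrt(5)/2 - 1/2)*conj(-sqrt(5)/2 - 1/2) + 2*(-1/2 + sqrt(5)/2)*conj(-1/2 + sqrt(5)/2) + 5*(0)*conj(0)]
      = (1/10)[(4) + (sqrt(5) + 3) + (3 - sqrt(5)) + (0)] = 10/10 = 1
Hence the multiplicities are chi_4: 1. Dimension check: dim(chi_4)*dim(chi_2) = 2*1 = 2 and sum (mult * dim) = 1*2 = 2.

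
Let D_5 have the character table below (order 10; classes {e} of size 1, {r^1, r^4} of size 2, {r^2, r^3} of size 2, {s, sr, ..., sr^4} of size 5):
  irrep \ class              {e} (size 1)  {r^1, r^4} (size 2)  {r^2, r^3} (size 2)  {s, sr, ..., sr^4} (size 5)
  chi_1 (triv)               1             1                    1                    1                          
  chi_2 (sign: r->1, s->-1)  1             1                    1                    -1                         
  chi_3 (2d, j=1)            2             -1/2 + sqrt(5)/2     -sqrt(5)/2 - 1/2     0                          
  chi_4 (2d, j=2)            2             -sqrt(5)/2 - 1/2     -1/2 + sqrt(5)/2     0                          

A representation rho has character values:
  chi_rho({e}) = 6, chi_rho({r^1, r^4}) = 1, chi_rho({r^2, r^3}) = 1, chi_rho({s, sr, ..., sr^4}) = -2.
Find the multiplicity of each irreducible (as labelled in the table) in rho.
Multiplicities: chi_1: 0, chi_2: 2, chi_3: 1, chi_4: 1.

Justification: Use <chi_rho, chi> = (1/|G|) sum_C |C| * chi_rho(C) * conj(chi(C)) with |G| = 10 for each irreducible chi in the table:
  <chi_rho, chi_1> = (1/10)[1*(6)*conj(1) + 2*(1)*conj(1) + 2*(1)*conj(1) + 5*(-2)*conj(1)]
      = (1/10)[(6) + (2) + (2) + (-10)] = 0/10 = 0
  <chi_rho, chi_2> = (1/10)[1*(6)*conj(1) + 2*(1)*conj(1) + 2*(1)*conj(1) + 5*(-2)*conj(-1)]
      = (1/10)[(6) + (2) + (2) + (10)] = 20/10 = 2
  <chi_rho, chi_3> = (1/10)[1*(6)*conj(2) + 2*(1)*conj(-1/2 + sqrt(5)/2) + 2*(1)*conj(-sqrt(5)/2 - 1/2) + 5*(-2)*conj(0)]
      = (1/10)[(12) + (-1 + sqrt(5)) + (-sqrt(5) - 1) + (0)] = 10/10 = 1
  <chi_rho, chi_4> = (1/10)[1*(6)*conj(2) + 2*(1)*conj(-sqrt(5)/2 - 1/2) + 2*(1)*conj(-1/2 + sqrt(5)/2) + 5*(-2)*conj(0)]
      = (1/10)[(12) + (-sqrt(5) - 1) + (-1 + sqrt(5)) + (0)] = 10/10 = 1
Dimension check: dim(rho) = sum (mult * dim) = 0*1 + 2*1 + 1*2 + 1*2 = 6 = chi_rho(e) = 6.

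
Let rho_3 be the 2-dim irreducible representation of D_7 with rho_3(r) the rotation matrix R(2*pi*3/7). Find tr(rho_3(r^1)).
chi_{rho_3}(r^1) = 2*cos(2*pi*3*1/7) = -2*cos(pi/7)

Details: rho_3(r^1) is rotation by angle 2*pi*3*1/7, whose trace is 2*cos(2*pi*3*1/7) = -2*cos(pi/7).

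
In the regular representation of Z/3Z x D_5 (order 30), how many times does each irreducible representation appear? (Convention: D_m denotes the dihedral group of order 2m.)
Each irreducible V_i of dimension d_i appears with multiplicity d_i, i.e. rho_reg = (direct sum over all irreducibles V_i) d_i V_i. The irreducible dimensions for Z/3Z x D_5 are 1, 1, 1, 1, 1, 1, 2, 2, 2, 2, 2, 2: 6 irreducibles of dimension 1, each with multiplicity 1; 6 irreducibles of dimension 2, each with multiplicity 2. Total dimension 6*1*1 + 6*2*2 = 30 = |G|.

Why: General theorem: in the regular representation of a finite group G, each irreducible appears with multiplicity equal to its dimension. Check: dim(rho_reg) = sum d_i^2 = 1 + 1 + 1 + 1 + 1 + 1 + 4 + 4 + 4 + 4 + 4 + 4 = 30 = |G|.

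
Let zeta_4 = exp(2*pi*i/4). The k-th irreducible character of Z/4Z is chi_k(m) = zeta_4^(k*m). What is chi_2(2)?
chi_2(2) = zeta_4^4 = 1

Details: chi_2(2) = zeta_4^(2*2) = zeta_4^4. Since zeta_4^4 = 1, this equals zeta_4^0 = exp(2*pi*i*0/4) = 1.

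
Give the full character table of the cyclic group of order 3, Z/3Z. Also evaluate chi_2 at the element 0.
Character table of Z/3Z (irreps indexed chi_0,...,chi_2 with chi_k(m) = zeta_3^(k*m), zeta_3 = exp(2*pi*i/3)):
  irrep \ class  {0} (size 1)  {1} (size 1)    {2} (size 1)  
  chi_0          1             1               1             
  chi_1          1             exp(2*I*pi/3)   exp(-2*I*pi/3)
  chi_2          1             exp(-2*I*pi/3)  exp(2*I*pi/3) 

Spot check: chi_2(0) = zeta_3^(2*0) = zeta_3^0 = 1.

Argument: Z/3Z is abelian, so all 3 irreducible complex representations are 1-dimensional. They are given by chi_k(m) = zeta_3^(k*m) for k = 0,...,2. Row orthogonality: sum_m chi_k(m) conj(chi_l(m)) = 3 * [k = l].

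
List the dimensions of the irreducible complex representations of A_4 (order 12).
Dimensions: 1, 1, 1, 3

Why: There are 4 irreducibles (= number of conjugacy classes). Their dimensions d_i satisfy sum d_i^2 = |G| = 12: 1 + 1 + 1 + 9 = 12.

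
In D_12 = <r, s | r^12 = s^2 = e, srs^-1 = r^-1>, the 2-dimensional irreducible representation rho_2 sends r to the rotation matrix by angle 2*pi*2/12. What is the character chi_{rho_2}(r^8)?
chi_{rho_2}(r^8) = 2*cos(2*pi*2*8/12) = -1

Why: rho_2(r^8) is rotation by angle 2*pi*2*8/12, whose trace is 2*cos(2*pi*2*8/12) = -1.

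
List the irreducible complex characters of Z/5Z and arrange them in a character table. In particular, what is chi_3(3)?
Character table of Z/5Z (irreps indexed chi_0,...,chi_4 with chi_k(m) = zeta_5^(k*m), zeta_5 = exp(2*pi*i/5)):
  irrep \ class  {0} (size 1)  {1} (size 1)    {2} (size 1)    {3} (size 1)    {4} (size 1)  
  chi_0          1             1               1               1               1             
  chi_1          1             exp(2*I*pi/5)   exp(4*I*pi/5)   exp(-4*I*pi/5)  exp(-2*I*pi/5)
  chi_2          1             exp(4*I*pi/5)   exp(-2*I*pi/5)  exp(2*I*pi/5)   exp(-4*I*pi/5)
  chi_3          1             exp(-4*I*pi/5)  exp(2*I*pi/5)   exp(-2*I*pi/5)  exp(4*I*pi/5) 
  chi_4          1             exp(-2*I*pi/5)  exp(-4*I*pi/5)  exp(4*I*pi/5)   exp(2*I*pi/5) 

Spot check: chi_3(3) = zeta_5^(3*3) = zeta_5^9 = exp(-2*I*pi/5).

Reasoning: Z/5Z is abelian, so all 5 irreducible complex representations are 1-dimensional. They are given by chi_k(m) = zeta_5^(k*m) for k = 0,...,4. Row orthogonality: sum_m chi_k(m) conj(chi_l(m)) = 5 * [k = l].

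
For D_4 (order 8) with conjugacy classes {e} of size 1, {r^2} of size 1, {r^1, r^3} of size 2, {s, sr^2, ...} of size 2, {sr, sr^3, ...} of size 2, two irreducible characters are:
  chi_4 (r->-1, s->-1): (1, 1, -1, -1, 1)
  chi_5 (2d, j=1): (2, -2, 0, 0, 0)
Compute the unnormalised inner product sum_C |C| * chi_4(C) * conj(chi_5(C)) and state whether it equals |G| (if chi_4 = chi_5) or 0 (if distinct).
Sum = 0; so <chi_4, chi_5> = 0 (distinct irreducibles are orthogonal).

Proof sketch: Compute term by term over conjugacy classes (|C| * chi_4(C) * conj(chi_5(C))):
  1*(1)*conj(2) + 1*(1)*conj(-2) + 2*(-1)*conj(0) + 2*(-1)*conj(0) + 2*(1)*conj(0)
  = (2) + (-2) + (0) + (0) + (0)
  = 0.
Dividing by |G| = 8 gives 0/8 = 0, matching the row-orthogonality relation <chi_4, chi_5> = [chi_4 = chi_5].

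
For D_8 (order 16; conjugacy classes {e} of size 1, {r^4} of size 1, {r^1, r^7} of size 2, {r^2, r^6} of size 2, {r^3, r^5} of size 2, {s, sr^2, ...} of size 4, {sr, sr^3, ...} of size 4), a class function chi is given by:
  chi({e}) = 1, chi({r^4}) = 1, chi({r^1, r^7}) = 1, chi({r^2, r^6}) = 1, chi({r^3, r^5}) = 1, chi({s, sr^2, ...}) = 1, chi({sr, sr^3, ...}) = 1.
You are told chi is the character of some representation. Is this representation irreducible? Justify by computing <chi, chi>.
Irreducible: <chi, chi> = 1.

Solution. <chi, chi> = (1/|G|) sum_C |C| * |chi(C)|^2 = (1/16)[1*|1|^2 + 1*|1|^2 + 2*|1|^2 + 2*|1|^2 + 2*|1|^2 + 4*|1|^2 + 4*|1|^2]
  = (1/16)[(1) + (1) + (2) + (2) + (2) + (4) + (4)] = 16/16 = 1.
A character is irreducible iff <chi, chi> = 1, so this representation is irreducible.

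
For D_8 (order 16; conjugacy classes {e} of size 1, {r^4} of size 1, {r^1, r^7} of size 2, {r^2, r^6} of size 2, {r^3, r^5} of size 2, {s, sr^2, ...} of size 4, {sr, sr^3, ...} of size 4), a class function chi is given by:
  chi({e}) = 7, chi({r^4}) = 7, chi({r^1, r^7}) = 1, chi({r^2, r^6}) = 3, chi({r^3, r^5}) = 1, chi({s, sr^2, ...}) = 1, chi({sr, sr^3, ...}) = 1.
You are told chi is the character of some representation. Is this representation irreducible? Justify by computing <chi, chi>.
Not irreducible (reducible): <chi, chi> = 8 > 1.

Argument: <chi, chi> = (1/|G|) sum_C |C| * |chi(C)|^2 = (1/16)[1*|7|^2 + 1*|7|^2 + 2*|1|^2 + 2*|3|^2 + 2*|1|^2 + 4*|1|^2 + 4*|1|^2]
  = (1/16)[(49) + (49) + (2) + (18) + (2) + (4) + (4)] = 128/16 = 8.
A character is irreducible iff <chi, chi> = 1, so this representation is reducible.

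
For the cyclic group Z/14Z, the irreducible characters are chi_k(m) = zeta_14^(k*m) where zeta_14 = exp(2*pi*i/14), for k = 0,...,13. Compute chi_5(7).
chi_5(7) = zeta_14^35 = -1

Proof sketch: chi_5(7) = zeta_14^(5*7) = zeta_14^35. Since zeta_14^14 = 1, this equals zeta_14^7 = exp(2*pi*i*7/14) = -1.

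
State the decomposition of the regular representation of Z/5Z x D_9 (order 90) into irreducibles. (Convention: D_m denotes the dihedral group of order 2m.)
Each irreducible V_i of dimension d_i appears with multiplicity d_i, i.e. rho_reg = (direct sum over all irreducibles V_i) d_i V_i. The irreducible dimensions for Z/5Z x D_9 are 1, 1, 1, 1, 1, 1, 1, 1, 1, 1, 2, 2, 2, 2, 2, 2, 2, 2, 2, 2, 2, 2, 2, 2, 2, 2, 2, 2, 2, 2: 10 irreducibles of dimension 1, each with multiplicity 1; 20 irreducibles of dimension 2, each with multiplicity 2. Total dimension 10*1*1 + 20*2*2 = 90 = |G|.

General theorem: in the regular representation of a finite group G, each irreducible appears with multiplicity equal to its dimension. Check: dim(rho_reg) = sum d_i^2 = 1 + 1 + 1 + 1 + 1 + 1 + 1 + 1 + 1 + 1 + 4 + 4 + 4 + 4 + 4 + 4 + 4 + 4 + 4 + 4 + 4 + 4 + 4 + 4 + 4 + 4 + 4 + 4 + 4 + 4 = 90 = |G|.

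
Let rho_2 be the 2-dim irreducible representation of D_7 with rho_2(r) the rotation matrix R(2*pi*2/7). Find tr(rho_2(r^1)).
chi_{rho_2}(r^1) = 2*cos(2*pi*2*1/7) = -2*cos(3*pi/7)

Explanation: rho_2(r^1) is rotation by angle 2*pi*2*1/7, whose trace is 2*cos(2*pi*2*1/7) = -2*cos(3*pi/7).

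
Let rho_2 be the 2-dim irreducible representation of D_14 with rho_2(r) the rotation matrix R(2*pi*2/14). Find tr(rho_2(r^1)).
chi_{rho_2}(r^1) = 2*cos(2*pi*2*1/14) = 2*cos(2*pi/7)

Details: rho_2(r^1) is rotation by angle 2*pi*2*1/14, whose trace is 2*cos(2*pi*2*1/14) = 2*cos(2*pi/7).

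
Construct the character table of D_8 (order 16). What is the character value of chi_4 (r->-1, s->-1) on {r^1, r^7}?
Conjugacy classes: {e} of size 1, {r^4} of size 1, {r^1, r^7} of size 2, {r^2, r^6} of size 2, {r^3, r^5} of size 2, {s, sr^2, ...} of size 4, {sr, sr^3, ...} of size 4.
Character table:
  irrep \ class              {e} (size 1)  {r^4} (size 1)  {r^1, r^7} (size 2)  {r^2, r^6} (size 2)  {r^3, r^5} (size 2)  {s, sr^2, ...} (size 4)  {sr, sr^3, ...} (size 4)
  chi_1 (triv)               1             1               1                    1                    1                    1                        1                       
  chi_2 (sign: r->1, s->-1)  1             1               1                    1                    1                    -1                       -1                      
  chi_3 (r->-1, s->1)        1             1               -1                   1                    -1                   1                        -1                      
  chi_4 (r->-1, s->-1)       1             1               -1                   1                    -1                   -1                       1                       
  chi_5 (2d, j=1)            2             -2              sqrt(2)              0                    -sqrt(2)             0                        0                       
  chi_6 (2d, j=2)            2             2               0                    -2                   0                    0                        0                       
  chi_7 (2d, j=3)            2             -2              -sqrt(2)             0                    sqrt(2)              0                        0                       

Spot check: chi_4 (r->-1, s->-1) on {r^1, r^7} = -1.

Argument: D_8 has order 2*8 = 16 with 7 conjugacy classes, hence 7 irreducibles. Sum of squared dims 1 + 1 + 1 + 1 + 4 + 4 + 4 = 16 = |G|. Linear characters come from the abelianisation; the 2-dimensional irreps have character r^k -> 2*cos(2*pi*j*k/8), reflections -> 0.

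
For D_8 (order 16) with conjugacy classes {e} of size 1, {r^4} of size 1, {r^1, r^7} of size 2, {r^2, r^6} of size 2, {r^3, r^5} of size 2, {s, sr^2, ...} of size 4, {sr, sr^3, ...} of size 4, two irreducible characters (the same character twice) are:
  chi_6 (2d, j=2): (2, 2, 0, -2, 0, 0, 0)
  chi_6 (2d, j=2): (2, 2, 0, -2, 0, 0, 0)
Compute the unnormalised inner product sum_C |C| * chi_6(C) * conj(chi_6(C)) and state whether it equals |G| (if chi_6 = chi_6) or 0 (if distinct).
Sum = 16 = |G| = 16; so <chi_6, chi_6> = 1 (norm-1 confirms irreducibility).

Argument: Compute term by term over conjugacy classes (|C| * chi_6(C) * conj(chi_6(C))):
  1*(2)*conj(2) + 1*(2)*conj(2) + 2*(0)*conj(0) + 2*(-2)*conj(-2) + 2*(0)*conj(0) + 4*(0)*conj(0) + 4*(0)*conj(0)
  = (4) + (4) + (0) + (8) + (0) + (0) + (0)
  = 16.
Dividing by |G| = 16 gives 16/16 = 1, matching the row-orthogonality relation <chi_6, chi_6> = [chi_6 = chi_6].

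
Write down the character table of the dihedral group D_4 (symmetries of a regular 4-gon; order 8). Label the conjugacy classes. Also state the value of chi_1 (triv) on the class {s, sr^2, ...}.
Conjugacy classes: {e} of size 1, {r^2} of size 1, {r^1, r^3} of size 2, {s, sr^2, ...} of size 2, {sr, sr^3, ...} of size 2.
Character table:
  irrep \ class              {e} (size 1)  {r^2} (size 1)  {r^1, r^3} (size 2)  {s, sr^2, ...} (size 2)  {sr, sr^3, ...} (size 2)
  chi_1 (triv)               1             1               1                    1                        1                       
  chi_2 (sign: r->1, s->-1)  1             1               1                    -1                       -1                      
  chi_3 (r->-1, s->1)        1             1               -1                   1                        -1                      
  chi_4 (r->-1, s->-1)       1             1               -1                   -1                       1                       
  chi_5 (2d, j=1)            2             -2              0                    0                        0                       

Spot check: chi_1 (triv) on {s, sr^2, ...} = 1.

Justification: D_4 has order 2*4 = 8 with 5 conjugacy classes, hence 5 irreducibles. Sum of squared dims 1 + 1 + 1 + 1 + 4 = 8 = |G|. Linear characters come from the abelianisation; the 2-dimensional irreps have character r^k -> 2*cos(2*pi*j*k/4), reflections -> 0.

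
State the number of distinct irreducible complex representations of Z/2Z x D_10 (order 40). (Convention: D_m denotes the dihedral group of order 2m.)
16

Why: The number of irreducible complex representations of a finite group equals its number of conjugacy classes. For a direct product, #classes(G x H) = #classes(G) * #classes(H). Z/2Z has 2 classes (abelian), D_10 has 8 classes, so 2 * 8 = 16, so Z/2Z x D_10 (order 40) has exactly 16 irreducible complex representations.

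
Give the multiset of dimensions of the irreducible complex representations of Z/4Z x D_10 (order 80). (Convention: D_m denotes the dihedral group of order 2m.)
Dimensions: 1, 1, 1, 1, 1, 1, 1, 1, 1, 1, 1, 1, 1, 1, 1, 1, 2, 2, 2, 2, 2, 2, 2, 2, 2, 2, 2, 2, 2, 2, 2, 2

Working: There are 32 irreducibles (= number of conjugacy classes). Their dimensions d_i satisfy sum d_i^2 = |G| = 80: 1 + 1 + 1 + 1 + 1 + 1 + 1 + 1 + 1 + 1 + 1 + 1 + 1 + 1 + 1 + 1 + 4 + 4 + 4 + 4 + 4 + 4 + 4 + 4 + 4 + 4 + 4 + 4 + 4 + 4 + 4 + 4 = 80. (For the product with Z/4Z: each of the 4 1-dim characters of Z/4Z tensors with each irrep of D_10, giving 4 copies of each D_10-dimension.)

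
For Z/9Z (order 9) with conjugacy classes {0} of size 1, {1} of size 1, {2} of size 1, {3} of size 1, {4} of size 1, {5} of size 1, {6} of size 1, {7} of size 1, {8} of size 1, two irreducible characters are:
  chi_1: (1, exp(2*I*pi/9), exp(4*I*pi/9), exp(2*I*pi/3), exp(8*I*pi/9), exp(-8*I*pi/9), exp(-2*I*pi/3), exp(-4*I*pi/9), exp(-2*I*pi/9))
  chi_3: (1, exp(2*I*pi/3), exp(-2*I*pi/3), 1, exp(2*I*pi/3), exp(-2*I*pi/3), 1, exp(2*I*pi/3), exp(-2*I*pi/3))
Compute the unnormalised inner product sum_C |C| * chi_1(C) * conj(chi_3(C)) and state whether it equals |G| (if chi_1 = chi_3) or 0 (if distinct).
Sum = 0; so <chi_1, chi_3> = 0 (distinct irreducibles are orthogonal).

Compute term by term over conjugacy classes (|C| * chi_1(C) * conj(chi_3(C))):
  1*(1)*conj(1) + 1*(exp(2*I*pi/9))*conj(exp(2*I*pi/3)) + 1*(exp(4*I*pi/9))*conj(exp(-2*I*pi/3)) + 1*(exp(2*I*pi/3))*conj(1) + 1*(exp(8*I*pi/9))*conj(exp(2*I*pi/3)) + 1*(exp(-8*I*pi/9))*conj(exp(-2*I*pi/3)) + 1*(exp(-2*I*pi/3))*conj(1) + 1*(exp(-4*I*pi/9))*conj(exp(2*I*pi/3)) + 1*(exp(-2*I*pi/9))*conj(exp(-2*I*pi/3))
  = (1) + (exp(-4*I*pi/9)) + (exp(-8*I*pi/9)) + (exp(2*I*pi/3)) + (exp(2*I*pi/9)) + (exp(-2*I*pi/9)) + (exp(-2*I*pi/3)) + (exp(8*I*pi/9)) + (exp(4*I*pi/9))
  = 0.
(Exp terms are combined using exp(i*s)*conj(exp(i*t)) = exp(i*(s-t)), and sums of them are collapsed using the identity that for every m > 1 the m distinct m-th roots of unity sum to 0, e.g. 1 + exp(2*I*pi/3) + exp(-2*I*pi/3) = 0.)
Dividing by |G| = 9 gives 0/9 = 0, matching the row-orthogonality relation <chi_1, chi_3> = [chi_1 = chi_3].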